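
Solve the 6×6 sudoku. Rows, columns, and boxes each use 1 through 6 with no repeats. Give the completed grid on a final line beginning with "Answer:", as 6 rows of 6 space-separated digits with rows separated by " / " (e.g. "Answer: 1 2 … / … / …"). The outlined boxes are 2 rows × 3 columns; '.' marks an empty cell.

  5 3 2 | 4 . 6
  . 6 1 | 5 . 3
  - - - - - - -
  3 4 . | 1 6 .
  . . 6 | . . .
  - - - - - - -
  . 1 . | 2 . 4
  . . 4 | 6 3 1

Step 1. [r6c2∈{2,5}] r6c2 is the only open cell in row 6 admitting 5 ⇒ r6c2=5.
Step 2. [r4c2∈{2}] nothing but 2 survives at r4c2, so r4c2=2.
Step 3. [r4c6∈{5}] r4c6 is down to just 5 ⇒ r4c6=5.
Step 4. [r6c1∈{2}] nothing but 2 survives at r6c1. So r6c1=2.
Step 5. [r3c6∈{2}] only 2 remains possible at r3c6 ⇒ r3c6=2.
Step 6. [r3c3∈{5}] nothing but 5 survives at r3c3. So r3c3=5.
Step 7. [r4c5∈{4}] r4c5's peers cover all but 4. So r4c5=4.
Step 8. [r2c1∈{4}] r2c1's peers cover all but 4. So r2c1=4.
Step 9. [r1c5∈{1}] only 1 remains possible at r1c5 ⇒ r1c5=1.
Step 10. [r5c5∈{5}] r5c5 is down to just 5 ⇒ r5c5=5.
Step 11. [r5c1∈{6}] r5c1 is down to just 6, so r5c1=6.
Step 12. [r4c1∈{1}] r4c1 has the single candidate 1 ⇒ r4c1=1.
Step 13. [r4c4∈{3}] nothing but 3 survives at r4c4 ⇒ r4c4=3.
Step 14. [r5c3∈{3}] only 3 remains possible at r5c3. So r5c3=3.
Step 15. [r2c5∈{2}] r2c5 has the single candidate 2, so r2c5=2.

Answer: 5 3 2 4 1 6 / 4 6 1 5 2 3 / 3 4 5 1 6 2 / 1 2 6 3 4 5 / 6 1 3 2 5 4 / 2 5 4 6 3 1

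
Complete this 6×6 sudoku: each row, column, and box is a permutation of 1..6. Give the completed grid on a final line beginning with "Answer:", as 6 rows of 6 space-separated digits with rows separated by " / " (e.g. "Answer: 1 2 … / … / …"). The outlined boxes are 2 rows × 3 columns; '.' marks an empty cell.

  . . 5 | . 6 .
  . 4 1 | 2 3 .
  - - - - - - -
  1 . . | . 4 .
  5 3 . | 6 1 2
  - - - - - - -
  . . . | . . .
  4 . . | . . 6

Step 1. [r1c2∈{2}] only 2 remains possible at r1c2, so r1c2=2.
Step 2. [r5c1∈{2,3,6}] in col 1, 2 fits only at r5c1 ⇒ r5c1=2.
Step 3. [r5c5∈{5}] nothing but 5 survives at r5c5 ⇒ r5c5=5.
Step 4. [r3c2∈{6}] r3c2 is down to just 6 ⇒ r3c2=6.
Step 5. [r5c2∈{1}] r5c2's peers cover all but 1 ⇒ r5c2=1.
Step 6. [r6c3∈{3}] only 3 remains possible at r6c3. So r6c3=3.
Step 7. [r3c4∈{3,5}] col 4 places 5 nowhere but r3c4 ⇒ r3c4=5.
Step 8. [r5c4∈{3,4}] 3 has one home in col 4: r5c4. So r5c4=3.
Step 9. [r1c4∈{1,4}] 4 has one home in col 4: r1c4. So r1c4=4.
Step 10. [r2c6∈{5}] r2c6 is down to just 5. So r2c6=5.
Step 11. [r6c5∈{2}] nothing but 2 survives at r6c5. So r6c5=2.
Step 12. [r3c6∈{3}] r3c6's peers cover all but 3. So r3c6=3.
Step 13. [r4c3∈{4}] r4c3 has the single candidate 4. So r4c3=4.
Step 14. [r1c1∈{3}] nothing but 3 survives at r1c1, so r1c1=3.
Step 15. [r5c3∈{6}] nothing but 6 survives at r5c3. So r5c3=6.
Step 16. [r5c6∈{4}] nothing but 4 survives at r5c6, so r5c6=4.
Step 17. [r2c1∈{6}] r2c1 has the single candidate 6, so r2c1=6.
Step 18. [r6c2∈{5}] only 5 remains possible at r6c2, so r6c2=5.
Step 19. [r1c6∈{1}] r1c6 is down to just 1 ⇒ r1c6=1.
Step 20. [r3c3∈{2}] r3c3 has the single candidate 2. So r3c3=2.
Step 21. [r6c4∈{1}] only 1 remains possible at r6c4 ⇒ r6c4=1.

Answer: 3 2 5 4 6 1 / 6 4 1 2 3 5 / 1 6 2 5 4 3 / 5 3 4 6 1 2 / 2 1 6 3 5 4 / 4 5 3 1 2 6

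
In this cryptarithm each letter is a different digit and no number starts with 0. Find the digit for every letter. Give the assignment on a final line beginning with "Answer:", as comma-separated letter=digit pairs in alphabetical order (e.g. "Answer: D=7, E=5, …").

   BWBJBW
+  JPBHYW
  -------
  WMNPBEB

Step 1. [col 1: W + W ≡ B (mod 10)] several values work for W in column 1 (W + W ≡ B (mod 10), carry-in 0); try W=1, so W=1.
Step 2. [col 1: W + W ≡ B (mod 10)] column 1: given W=1, carry-in 0, and digits 1 already taken and all letters distinct, W+W≡B (mod 10) forces B=2 ⇒ B=2.
Step 3. [col 2: B + Y ≡ E (mod 10)] several values work for E in column 2 (B + Y ≡ E (mod 10), carry-in 0); try E=9. So E=9.
Step 4. [col 2: B + Y ≡ E (mod 10)] in column 2 we have B+Y≡E with carry-in 0; given B=2, E=9 and digits 1,2,9 already taken and all letters distinct, that pins Y to 7, so Y=7.
Step 5. [col 3: J + H ≡ B (mod 10)] column 3 (J + H ≡ B (mod 10), carry-in 0) doesn't pin J yet; pick J=8 and continue ⇒ J=8.
Step 6. [col 3: J + H ≡ B (mod 10)] column 3: given J=8, B=2, carry-in 0, and digits 1,2,7,8,9 already taken and all letters distinct, J+H≡B (mod 10) forces H=4. So H=4.
Step 7. [col 4: B + B ≡ P (mod 10)] column 4 reads B+B+carry(1)=P with B=2; with digits 1,2,4,7,8,9 already taken and all letters distinct, the only value for P is 5 ⇒ P=5.
Step 8. [col 5: W + P ≡ N (mod 10)] in column 5 we have W+P≡N with carry-in 0; given W=1, P=5 and digits 1,2,4,5,7,8,9 already taken and all letters distinct, that pins N to 6. So N=6.
Step 9. [col 6: B + J ≡ M (mod 10)] in column 6 we have B+J≡M with carry-in 0; given B=2, J=8 and digits 1,2,4,5,6,7,8,9 already taken and all letters distinct, that pins M to 0. So M=0.

Answer: B=2, E=9, H=4, J=8, M=0, N=6, P=5, W=1, Y=7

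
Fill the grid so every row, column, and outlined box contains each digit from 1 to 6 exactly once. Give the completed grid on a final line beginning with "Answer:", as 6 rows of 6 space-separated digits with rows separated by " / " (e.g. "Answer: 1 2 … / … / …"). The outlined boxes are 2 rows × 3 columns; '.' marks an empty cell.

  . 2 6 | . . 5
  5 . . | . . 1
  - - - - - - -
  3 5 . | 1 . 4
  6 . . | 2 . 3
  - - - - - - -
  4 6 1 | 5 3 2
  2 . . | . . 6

Step 1. [r1c5∈{4}] only 4 remains possible at r1c5, so r1c5=4.
Step 2. [r4c3∈{4}] r4c3's peers cover all but 4 ⇒ r4c3=4.
Step 3. [r2c3∈{3}] only 3 remains possible at r2c3 ⇒ r2c3=3.
Step 4. [r3c5∈{6}] r3c5 has the single candidate 6, so r3c5=6.
Step 5. [r1c4∈{3}] only 3 remains possible at r1c4. So r1c4=3.
Step 6. [r3c3∈{2}] r3c3 is down to just 2 ⇒ r3c3=2.
Step 7. [r2c4∈{6}] r2c4's peers cover all but 6. So r2c4=6.
Step 8. [r6c5∈{1}] r6c5 has the single candidate 1 ⇒ r6c5=1.
Step 9. [r2c5∈{2}] nothing but 2 survives at r2c5. So r2c5=2.
Step 10. [r1c1∈{1}] nothing but 1 survives at r1c1. So r1c1=1.
Step 11. [r2c2∈{4}] r2c2 has the single candidate 4 ⇒ r2c2=4.
Step 12. [r4c5∈{5}] nothing but 5 survives at r4c5, so r4c5=5.
Step 13. [r4c2∈{1}] only 1 remains possible at r4c2 ⇒ r4c2=1.
Step 14. [r6c3∈{5}] nothing but 5 survives at r6c3. So r6c3=5.
Step 15. [r6c4∈{4}] r6c4 has the single candidate 4 ⇒ r6c4=4.
Step 16. [r6c2∈{3}] r6c2's peers cover all but 3. So r6c2=3.

Answer: 1 2 6 3 4 5 / 5 4 3 6 2 1 / 3 5 2 1 6 4 / 6 1 4 2 5 3 / 4 6 1 5 3 2 / 2 3 5 4 1 6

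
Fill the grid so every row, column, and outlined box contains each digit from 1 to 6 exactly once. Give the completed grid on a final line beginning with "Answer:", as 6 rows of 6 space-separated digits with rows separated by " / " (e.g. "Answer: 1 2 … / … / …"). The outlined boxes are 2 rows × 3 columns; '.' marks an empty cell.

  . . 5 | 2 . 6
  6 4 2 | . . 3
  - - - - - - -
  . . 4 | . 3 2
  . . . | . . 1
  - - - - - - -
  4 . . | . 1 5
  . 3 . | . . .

Step 1. [r6c1∈{1,2,5}] r6c1 is the only open cell in row 6 admitting 5 ⇒ r6c1=5.
Step 2. [r5c3∈{6}] r5c3 has the single candidate 6 ⇒ r5c3=6.
Step 3. [r1c1∈{1,3}] in row 1, 3 fits only at r1c1 ⇒ r1c1=3.
Step 4. [r6c6∈{4}] r6c6 is down to just 4 ⇒ r6c6=4.
Step 5. [r4c4∈{4,5,6}] in col 4, 4 fits only at r4c4. So r4c4=4.
Step 6. [r6c4∈{6}] nothing but 6 survives at r6c4, so r6c4=6.
Step 7. [r3c4∈{5}] only 5 remains possible at r3c4 ⇒ r3c4=5.
Step 8. [r4c2∈{2,5,6}] in row 4, 5 fits only at r4c2, so r4c2=5.
Step 9. [r1c2∈{1}] r1c2's peers cover all but 1. So r1c2=1.
Step 10. [r4c3∈{3}] nothing but 3 survives at r4c3 ⇒ r4c3=3.
Step 11. [r5c2∈{2}] r5c2 is down to just 2 ⇒ r5c2=2.
Step 12. [r6c5∈{2}] only 2 remains possible at r6c5 ⇒ r6c5=2.
Step 13. [r5c4∈{3}] nothing but 3 survives at r5c4 ⇒ r5c4=3.
Step 14. [r2c4∈{1}] r2c4 has the single candidate 1. So r2c4=1.
Step 15. [r2c5∈{5}] only 5 remains possible at r2c5, so r2c5=5.
Step 16. [r3c2∈{6}] r3c2 has the single candidate 6 ⇒ r3c2=6.
Step 17. [r1c5∈{4}] r1c5 has the single candidate 4, so r1c5=4.
Step 18. [r4c5∈{6}] only 6 remains possible at r4c5, so r4c5=6.
Step 19. [r6c3∈{1}] r6c3 has the single candidate 1, so r6c3=1.
Step 20. [r3c1∈{1}] r3c1 is down to just 1. So r3c1=1.
Step 21. [r4c1∈{2}] only 2 remains possible at r4c1. So r4c1=2.

Answer: 3 1 5 2 4 6 / 6 4 2 1 5 3 / 1 6 4 5 3 2 / 2 5 3 4 6 1 / 4 2 6 3 1 5 / 5 3 1 6 2 4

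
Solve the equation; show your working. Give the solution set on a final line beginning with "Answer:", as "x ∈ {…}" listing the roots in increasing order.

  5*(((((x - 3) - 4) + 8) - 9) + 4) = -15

Step 1. [5*(((((x - 3) - 4) + 8) - 9) + 4) = -15] divide by the outer 5, so div: ((((x - 3) - 4) + 8) - 9) + 4 = -3.
Step 2. [((((x - 3) - 4) + 8) - 9) + 4 = -3] subtract 4: x sits inside (… + 4), so sub: (((x - 3) - 4) + 8) - 9 = -7.
Step 3. [(((x - 3) - 4) + 8) - 9 = -7] add 9: x sits inside (… - 9), so sub: ((x - 3) - 4) + 8 = 2.
Step 4. [((x - 3) - 4) + 8 = 2] subtract 8: x sits inside (… + 8) ⇒ sub: (x - 3) - 4 = -6.
Step 5. [(x - 3) - 4 = -6] add 4: x sits inside (… - 4), so sub: x - 3 = -2.
Step 6. [x - 3 = -2] the outer -3 inverts by adding 3. So sub: x = 1.

Answer: x ∈ {1}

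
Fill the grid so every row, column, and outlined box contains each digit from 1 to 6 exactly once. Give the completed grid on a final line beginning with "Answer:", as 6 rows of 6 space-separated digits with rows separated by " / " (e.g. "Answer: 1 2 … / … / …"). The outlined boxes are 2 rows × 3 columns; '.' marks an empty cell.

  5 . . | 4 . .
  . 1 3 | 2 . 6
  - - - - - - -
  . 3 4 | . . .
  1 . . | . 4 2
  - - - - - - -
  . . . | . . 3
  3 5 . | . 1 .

Step 1. [r4c2∈{6}] r4c2 is down to just 6. So r4c2=6.
Step 2. [r5c1∈{2,4,6}] in col 1, 6 fits only at r5c1, so r5c1=6.
Step 3. [r3c6∈{1,5}] across col 6, 5 lands solely at r3c6. So r3c6=5.
Step 4. [r6c3∈{2}] r6c3 has the single candidate 2. So r6c3=2.
Step 5. [r2c5∈{5}] r2c5 is down to just 5 ⇒ r2c5=5.
Step 6. [r6c4∈{6}] nothing but 6 survives at r6c4. So r6c4=6.
Step 7. [r2c1∈{4}] r2c1 has the single candidate 4. So r2c1=4.
Step 8. [r3c1∈{2}] r3c1's peers cover all but 2. So r3c1=2.
Step 9. [r1c2∈{2}] only 2 remains possible at r1c2. So r1c2=2.
Step 10. [r1c6∈{1}] r1c6 is down to just 1, so r1c6=1.
Step 11. [r4c4∈{3}] r4c4 has the single candidate 3 ⇒ r4c4=3.
Step 12. [r5c3∈{1}] r5c3 has the single candidate 1 ⇒ r5c3=1.
Step 13. [r3c4∈{1}] only 1 remains possible at r3c4, so r3c4=1.
Step 14. [r1c5∈{3}] r1c5's peers cover all but 3 ⇒ r1c5=3.
Step 15. [r4c3∈{5}] only 5 remains possible at r4c3 ⇒ r4c3=5.
Step 16. [r3c5∈{6}] only 6 remains possible at r3c5, so r3c5=6.
Step 17. [r1c3∈{6}] r1c3's peers cover all but 6 ⇒ r1c3=6.
Step 18. [r5c4∈{5}] nothing but 5 survives at r5c4 ⇒ r5c4=5.
Step 19. [r6c6∈{4}] r6c6 has the single candidate 4. So r6c6=4.
Step 20. [r5c2∈{4}] r5c2 is down to just 4 ⇒ r5c2=4.
Step 21. [r5c5∈{2}] only 2 remains possible at r5c5. So r5c5=2.

Answer: 5 2 6 4 3 1 / 4 1 3 2 5 6 / 2 3 4 1 6 5 / 1 6 5 3 4 2 / 6 4 1 5 2 3 / 3 5 2 6 1 4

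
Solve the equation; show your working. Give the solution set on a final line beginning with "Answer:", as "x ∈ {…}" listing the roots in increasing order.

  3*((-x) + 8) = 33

Step 1. [3*((-x) + 8) = 33] LHS = 3·(…); ÷3 both sides, so div: (-x) + 8 = 11.
Step 2. [(-x) + 8 = 11] subtract 8: x sits inside (… + 8) ⇒ sub: -x = 3.
Step 3. [-x = 3] flip signs both sides. So neg: x = -3.

Answer: x ∈ {-3}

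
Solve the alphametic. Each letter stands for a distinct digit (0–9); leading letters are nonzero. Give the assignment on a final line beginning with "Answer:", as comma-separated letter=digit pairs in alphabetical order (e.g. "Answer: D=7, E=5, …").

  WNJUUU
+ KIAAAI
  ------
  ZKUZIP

Step 1. [col 1: U + I ≡ P (mod 10)] U=5 is one option consistent with column 1 (U + I ≡ P (mod 10), carry-in 0) — take it, so U=5.
Step 2. [col 1: U + I ≡ P (mod 10)] P=4 is one option consistent with column 1 (U + I ≡ P (mod 10), carry-in 0) — take it, so P=4.
Step 3. [col 1: U + I ≡ P (mod 10)] column 1: given U=5, P=4, carry-in 0, and digits 4,5 already taken and all letters distinct, U+I≡P (mod 10) forces I=9. So I=9.
Step 4. [col 2: U + A ≡ I (mod 10)] in column 2 we have U+A≡I with carry-in 1; given U=5, I=9 and digits 4,5,9 already taken and all letters distinct, that pins A to 3, so A=3.
Step 5. [col 3: U + A ≡ Z (mod 10)] from column 3 (U=5, A=3, carry-in 0, digits 3,4,5,9 already taken and all letters distinct): Z must equal 8. So Z=8.
Step 6. [col 4: J + A ≡ U (mod 10)] in column 4 we have J+A≡U with carry-in 0; given A=3, U=5 and digits 3,4,5,8,9 already taken and all letters distinct, that pins J to 2 ⇒ J=2.
Step 7. [col 5: N + I ≡ K (mod 10)] column 5 (N + I ≡ K (mod 10), carry-in 0) doesn't pin N yet; pick N=7 and continue ⇒ N=7.
Step 8. [col 5: N + I ≡ K (mod 10)] column 5: given N=7, I=9, carry-in 0, and digits 2,3,4,5,7,8,9 already taken and all letters distinct, N+I≡K (mod 10) forces K=6, so K=6.
Step 9. [col 6: W + K ≡ Z (mod 10)] column 6: given K=6, Z=8, carry-in 1, and digits 2,3,4,5,6,7,8,9 already taken and all letters distinct, W+K≡Z (mod 10) forces W=1 ⇒ W=1.

Answer: A=3, I=9, J=2, K=6, N=7, P=4, U=5, W=1, Z=8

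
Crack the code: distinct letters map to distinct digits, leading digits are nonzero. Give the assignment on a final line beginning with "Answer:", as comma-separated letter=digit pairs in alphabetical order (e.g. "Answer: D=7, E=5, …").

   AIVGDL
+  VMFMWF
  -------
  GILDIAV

Step 1. [col 1: L + F ≡ V (mod 10)] no forcing yet in column 1 (carry-in 0); L=8 is free and consistent — try it, so L=8.
Step 2. [col 1: L + F ≡ V (mod 10)] no forcing yet in column 1 (carry-in 0); V=5 is free and consistent — try it ⇒ V=5.
Step 3. [col 1: L + F ≡ V (mod 10)] column 1: given L=8, V=5, carry-in 0, and digits 5,8 already taken and all letters distinct, L+F≡V (mod 10) forces F=7 ⇒ F=7.
Step 4. [G] the sum has 7 digits but both addends have 6; that extra leading digit G is the final carry, namely 1 ⇒ G=1.
Step 5. [col 2: D + W ≡ A (mod 10)] no forcing yet in column 2 (carry-in 1); W=6 is free and consistent — try it, so W=6.
Step 6. [col 2: D + W ≡ A (mod 10)] no forcing yet in column 2 (carry-in 1); A=9 is free and consistent — try it, so A=9.
Step 7. [col 2: D + W ≡ A (mod 10)] from column 2 (W=6, A=9, carry-in 1, digits 1,5,6,7,8,9 already taken and all letters distinct): D must equal 2, so D=2.
Step 8. [col 3: G + M ≡ I (mod 10)] in column 3 we have G+M≡I with carry-in 0; given G=1 and digits 1,2,5,6,7,8,9 already taken and all letters distinct, that pins M to 3. So M=3.
Step 9. [col 3: G + M ≡ I (mod 10)] column 3: given G=1, M=3, carry-in 0, and digits 1,2,3,5,6,7,8,9 already taken and all letters distinct, G+M≡I (mod 10) forces I=4, so I=4.

Answer: A=9, D=2, F=7, G=1, I=4, L=8, M=3, V=5, W=6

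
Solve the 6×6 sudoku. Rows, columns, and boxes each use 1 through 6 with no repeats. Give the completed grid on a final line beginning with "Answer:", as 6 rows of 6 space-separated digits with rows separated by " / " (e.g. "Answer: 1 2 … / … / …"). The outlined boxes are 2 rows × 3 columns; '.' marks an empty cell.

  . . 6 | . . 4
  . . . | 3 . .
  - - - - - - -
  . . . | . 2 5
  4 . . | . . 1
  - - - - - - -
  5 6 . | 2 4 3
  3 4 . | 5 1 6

Step 1. [r1c2∈{1,2,3,5}] r1c2 is the only open cell in row 1 admitting 3. So r1c2=3.
Step 2. [r1c1∈{1,2}] r1c1 is the only open cell in row 1 admitting 2. So r1c1=2.
Step 3. [r2c1∈{1}] r2c1 is down to just 1 ⇒ r2c1=1.
Step 4. [r2c2∈{5}] r2c2's peers cover all but 5. So r2c2=5.
Step 5. [r4c3∈{2,3,5}] 5 has one home in row 4: r4c3 ⇒ r4c3=5.
Step 6. [r4c4∈{6}] only 6 remains possible at r4c4. So r4c4=6.
Step 7. [r3c3∈{1,3}] across row 3, 3 lands solely at r3c3, so r3c3=3.
Step 8. [r1c5∈{5}] r1c5 is down to just 5 ⇒ r1c5=5.
Step 9. [r2c6∈{2}] nothing but 2 survives at r2c6, so r2c6=2.
Step 10. [r2c3∈{4}] nothing but 4 survives at r2c3, so r2c3=4.
Step 11. [r3c4∈{4}] nothing but 4 survives at r3c4 ⇒ r3c4=4.
Step 12. [r6c3∈{2}] r6c3 is down to just 2 ⇒ r6c3=2.
Step 13. [r2c5∈{6}] r2c5's peers cover all but 6 ⇒ r2c5=6.
Step 14. [r5c3∈{1}] r5c3's peers cover all but 1. So r5c3=1.
Step 15. [r3c1∈{6}] r3c1's peers cover all but 6, so r3c1=6.
Step 16. [r3c2∈{1}] r3c2 has the single candidate 1, so r3c2=1.
Step 17. [r1c4∈{1}] only 1 remains possible at r1c4 ⇒ r1c4=1.
Step 18. [r4c2∈{2}] nothing but 2 survives at r4c2, so r4c2=2.
Step 19. [r4c5∈{3}] r4c5 has the single candidate 3. So r4c5=3.

Answer: 2 3 6 1 5 4 / 1 5 4 3 6 2 / 6 1 3 4 2 5 / 4 2 5 6 3 1 / 5 6 1 2 4 3 / 3 4 2 5 1 6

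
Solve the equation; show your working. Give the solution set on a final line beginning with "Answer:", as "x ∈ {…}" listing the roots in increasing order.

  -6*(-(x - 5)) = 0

Step 1. [-6*(-(x - 5)) = 0] -6 out front; divide by -6. So div: -(x - 5) = 0.
Step 2. [-(x - 5) = 0] flip signs both sides. So neg: x - 5 = 0.
Step 3. [x - 5 = 0] the outer -5 inverts by adding 5, so sub: x = 5.

Answer: x ∈ {5}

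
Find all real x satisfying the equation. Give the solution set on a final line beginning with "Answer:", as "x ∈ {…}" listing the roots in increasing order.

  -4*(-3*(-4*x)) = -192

Step 1. [-4*(-3*(-4*x)) = -192] divide by the outer -4 ⇒ div: -3*(-4*x) = 48.
Step 2. [-3*(-4*x) = 48] -3 out front; divide by -3 ⇒ div: -4*x = -16.
Step 3. [-4*x = -16] -4·(inner) — divide through by -4, so div: x = 4.

Answer: x ∈ {4}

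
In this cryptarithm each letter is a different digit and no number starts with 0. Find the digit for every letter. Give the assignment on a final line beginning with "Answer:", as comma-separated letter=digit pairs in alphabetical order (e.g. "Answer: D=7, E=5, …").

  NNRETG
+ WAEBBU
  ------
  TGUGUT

Step 1. [col 1: G + U ≡ T (mod 10)] several values work for G in column 1 (G + U ≡ T (mod 10), carry-in 0); try G=3. So G=3.
Step 2. [col 1: G + U ≡ T (mod 10)] U=6 is one option consistent with column 1 (G + U ≡ T (mod 10), carry-in 0) — take it. So U=6.
Step 3. [col 1: G + U ≡ T (mod 10)] from column 1 (G=3, U=6, carry-in 0, digits 3,6 already taken and all letters distinct): T must equal 9. So T=9.
Step 4. [col 2: T + B ≡ U (mod 10)] column 2 reads T+B+carry(0)=U with T=9, U=6; with digits 3,6,9 already taken and all letters distinct, the only value for B is 7, so B=7.
Step 5. [col 3: E + B ≡ G (mod 10)] from column 3 (B=7, G=3, carry-in 1, digits 3,6,7,9 already taken and all letters distinct): E must equal 5 ⇒ E=5.
Step 6. [col 4: R + E ≡ U (mod 10)] column 4 reads R+E+carry(1)=U with E=5, U=6; with digits 3,5,6,7,9 already taken and all letters distinct, the only value for R is 0, so R=0.
Step 7. [col 5: N + A ≡ G (mod 10)] A=2 is one option consistent with column 5 (N + A ≡ G (mod 10), carry-in 0) — take it. So A=2.
Step 8. [col 5: N + A ≡ G (mod 10)] column 5 reads N+A+carry(0)=G with A=2, G=3; with digits 0,2,3,5,6,7,9 already taken and all letters distinct, the only value for N is 1, so N=1.
Step 9. [col 6: N + W ≡ T (mod 10)] column 6 reads N+W+carry(0)=T with N=1, T=9; with digits 0,1,2,3,5,6,7,9 already taken and all letters distinct, the only value for W is 8, so W=8.

Answer: A=2, B=7, E=5, G=3, N=1, R=0, T=9, U=6, W=8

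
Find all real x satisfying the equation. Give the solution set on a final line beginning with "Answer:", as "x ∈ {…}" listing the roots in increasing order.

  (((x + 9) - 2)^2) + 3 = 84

Step 1. [(((x + 9) - 2)^2) + 3 = 84] +3 is outermost — subtract 3 both sides. So sub: ((x + 9) - 2)^2 = 81.
Step 2. [((x + 9) - 2)^2 = 81] LHS squared, RHS 81 ≥ 0: apply √ (±) ⇒ sqrt: (x + 9) - 2 = 9 or -9.
Step 3. [(x + 9) - 2 = 9 or -9] add 2: x sits inside (… - 2). So sub: x + 9 = 11 or -7.
Step 4. [x + 9 = 11 or -7] 9 comes off first (subtract 9), so sub: x = 2 or -16.

Answer: x ∈ {-16, 2}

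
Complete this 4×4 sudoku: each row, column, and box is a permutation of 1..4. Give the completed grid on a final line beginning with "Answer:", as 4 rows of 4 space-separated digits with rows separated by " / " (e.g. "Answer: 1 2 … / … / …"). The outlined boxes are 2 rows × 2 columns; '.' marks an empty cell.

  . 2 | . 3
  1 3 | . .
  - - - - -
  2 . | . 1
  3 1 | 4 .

Step 1. [r4c4∈{2}] r4c4's peers cover all but 2. So r4c4=2.
Step 2. [r3c2∈{4}] nothing but 4 survives at r3c2 ⇒ r3c2=4.
Step 3. [r3c3∈{3}] r3c3's peers cover all but 3, so r3c3=3.
Step 4. [r2c3∈{2}] nothing but 2 survives at r2c3, so r2c3=2.
Step 5. [r1c3∈{1}] r1c3 has the single candidate 1. So r1c3=1.
Step 6. [r2c4∈{4}] only 4 remains possible at r2c4, so r2c4=4.
Step 7. [r1c1∈{4}] r1c1's peers cover all but 4, so r1c1=4.

Answer: 4 2 1 3 / 1 3 2 4 / 2 4 3 1 / 3 1 4 2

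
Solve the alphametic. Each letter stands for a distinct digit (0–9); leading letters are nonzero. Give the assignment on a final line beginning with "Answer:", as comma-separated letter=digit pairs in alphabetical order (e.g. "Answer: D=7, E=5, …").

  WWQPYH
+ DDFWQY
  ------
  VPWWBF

Step 1. [col 1: H + Y ≡ F (mod 10)] no forcing yet in column 1 (carry-in 0); H=1 is free and consistent — try it ⇒ H=1.
Step 2. [col 1: H + Y ≡ F (mod 10)] Y=3 is one option consistent with column 1 (H + Y ≡ F (mod 10), carry-in 0) — take it, so Y=3.
Step 3. [col 1: H + Y ≡ F (mod 10)] column 1 reads H+Y+carry(0)=F with H=1, Y=3; with digits 1,3 already taken and all letters distinct, the only value for F is 4. So F=4.
Step 4. [col 2: Y + Q ≡ B (mod 10)] column 2 (Y + Q ≡ B (mod 10), carry-in 0) doesn't pin Q yet; pick Q=7 and continue, so Q=7.
Step 5. [col 2: Y + Q ≡ B (mod 10)] column 2: given Y=3, Q=7, carry-in 0, and digits 1,3,4,7 already taken and all letters distinct, Y+Q≡B (mod 10) forces B=0, so B=0.
Step 6. [col 3: P + W ≡ W (mod 10)] column 3 reads P+W+carry(1)=W with nothing yet; with digits 0,1,3,4,7 already taken and all letters distinct, the only value for P is 9, so P=9.
Step 7. [col 3: P + W ≡ W (mod 10)] several values work for W in column 3 (P + W ≡ W (mod 10), carry-in 1); try W=2. So W=2.
Step 8. [col 5: W + D ≡ P (mod 10)] column 5 reads W+D+carry(1)=P with W=2, P=9; with digits 0,1,2,3,4,7,9 already taken and all letters distinct, the only value for D is 6 ⇒ D=6.
Step 9. [col 6: W + D ≡ V (mod 10)] column 6: given W=2, D=6, carry-in 0, and digits 0,1,2,3,4,6,7,9 already taken and all letters distinct, W+D≡V (mod 10) forces V=8 ⇒ V=8.

Answer: B=0, D=6, F=4, H=1, P=9, Q=7, V=8, W=2, Y=3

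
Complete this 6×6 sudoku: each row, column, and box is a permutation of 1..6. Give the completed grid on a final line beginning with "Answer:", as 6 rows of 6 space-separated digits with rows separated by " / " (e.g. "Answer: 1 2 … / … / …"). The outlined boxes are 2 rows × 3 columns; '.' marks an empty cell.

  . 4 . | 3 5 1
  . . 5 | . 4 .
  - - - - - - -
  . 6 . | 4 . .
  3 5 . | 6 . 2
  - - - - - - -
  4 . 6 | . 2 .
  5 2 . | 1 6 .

Step 1. [r1c3∈{2}] nothing but 2 survives at r1c3 ⇒ r1c3=2.
Step 2. [r3c3∈{1}] r3c3's peers cover all but 1, so r3c3=1.
Step 3. [r5c2∈{1,3}] row 5 places 1 nowhere but r5c2. So r5c2=1.
Step 4. [r5c6∈{3,5}] row 5 places 3 nowhere but r5c6 ⇒ r5c6=3.
Step 5. [r2c1∈{1,6}] row 2 places 1 nowhere but r2c1. So r2c1=1.
Step 6. [r5c4∈{5}] only 5 remains possible at r5c4. So r5c4=5.
Step 7. [r2c2∈{3}] only 3 remains possible at r2c2. So r2c2=3.
Step 8. [r4c5∈{1}] only 1 remains possible at r4c5, so r4c5=1.
Step 9. [r4c3∈{4}] r4c3's peers cover all but 4. So r4c3=4.
Step 10. [r1c1∈{6}] r1c1 is down to just 6. So r1c1=6.
Step 11. [r6c3∈{3}] r6c3's peers cover all but 3. So r6c3=3.
Step 12. [r2c4∈{2}] r2c4 is down to just 2, so r2c4=2.
Step 13. [r2c6∈{6}] r2c6 is down to just 6. So r2c6=6.
Step 14. [r3c6∈{5}] r3c6 has the single candidate 5 ⇒ r3c6=5.
Step 15. [r6c6∈{4}] r6c6's peers cover all but 4 ⇒ r6c6=4.
Step 16. [r3c1∈{2}] r3c1 is down to just 2. So r3c1=2.
Step 17. [r3c5∈{3}] r3c5 has the single candidate 3, so r3c5=3.

Answer: 6 4 2 3 5 1 / 1 3 5 2 4 6 / 2 6 1 4 3 5 / 3 5 4 6 1 2 / 4 1 6 5 2 3 / 5 2 3 1 6 4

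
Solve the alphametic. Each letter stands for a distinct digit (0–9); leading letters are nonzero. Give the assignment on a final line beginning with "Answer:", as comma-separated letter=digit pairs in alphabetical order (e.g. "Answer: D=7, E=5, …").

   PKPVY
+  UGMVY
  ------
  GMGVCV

Step 1. [G] the sum has 6 digits but both addends have 5; that extra leading digit G is the final carry, namely 1. So G=1.
Step 2. [col 1: Y + Y ≡ V (mod 10)] column 1 (Y + Y ≡ V (mod 10), carry-in 0) doesn't pin Y yet; pick Y=4 and continue ⇒ Y=4.
Step 3. [col 1: Y + Y ≡ V (mod 10)] in column 1 we have Y+Y≡V with carry-in 0; given Y=4 and digits 1,4 already taken and all letters distinct, that pins V to 8. So V=8.
Step 4. [col 2: V + V ≡ C (mod 10)] in column 2 we have V+V≡C with carry-in 0; given V=8 and digits 1,4,8 already taken and all letters distinct, that pins C to 6, so C=6.
Step 5. [col 3: P + M ≡ V (mod 10)] column 3 (P + M ≡ V (mod 10), carry-in 1) doesn't pin P yet; pick P=5 and continue. So P=5.
Step 6. [col 3: P + M ≡ V (mod 10)] from column 3 (P=5, V=8, carry-in 1, digits 1,4,5,6,8 already taken and all letters distinct): M must equal 2. So M=2.
Step 7. [col 4: K + G ≡ G (mod 10)] column 4: given G=1, carry-in 0, and digits 1,2,4,5,6,8 already taken and all letters distinct, K+G≡G (mod 10) forces K=0 ⇒ K=0.
Step 8. [col 5: P + U ≡ M (mod 10)] column 5 reads P+U+carry(0)=M with P=5, M=2; with digits 0,1,2,4,5,6,8 already taken and all letters distinct, the only value for U is 7. So U=7.

Answer: C=6, G=1, K=0, M=2, P=5, U=7, V=8, Y=4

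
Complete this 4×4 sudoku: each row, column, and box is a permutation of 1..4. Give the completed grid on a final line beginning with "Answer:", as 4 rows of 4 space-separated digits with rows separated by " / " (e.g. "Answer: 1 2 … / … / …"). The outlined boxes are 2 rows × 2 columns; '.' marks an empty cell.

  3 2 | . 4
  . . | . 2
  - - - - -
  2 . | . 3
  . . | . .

Step 1. [r4c4∈{1}] r4c4 is down to just 1 ⇒ r4c4=1.
Step 2. [r4c1∈{4}] nothing but 4 survives at r4c1 ⇒ r4c1=4.
Step 3. [r2c1∈{1}] r2c1 is down to just 1, so r2c1=1.
Step 4. [r3c3∈{4}] r3c3 is down to just 4, so r3c3=4.
Step 5. [r2c3∈{3}] r2c3 is down to just 3. So r2c3=3.
Step 6. [r3c2∈{1}] nothing but 1 survives at r3c2, so r3c2=1.
Step 7. [r1c3∈{1}] r1c3 has the single candidate 1, so r1c3=1.
Step 8. [r2c2∈{4}] r2c2 has the single candidate 4, so r2c2=4.
Step 9. [r4c2∈{3}] r4c2 is down to just 3. So r4c2=3.
Step 10. [r4c3∈{2}] only 2 remains possible at r4c3, so r4c3=2.

Answer: 3 2 1 4 / 1 4 3 2 / 2 1 4 3 / 4 3 2 1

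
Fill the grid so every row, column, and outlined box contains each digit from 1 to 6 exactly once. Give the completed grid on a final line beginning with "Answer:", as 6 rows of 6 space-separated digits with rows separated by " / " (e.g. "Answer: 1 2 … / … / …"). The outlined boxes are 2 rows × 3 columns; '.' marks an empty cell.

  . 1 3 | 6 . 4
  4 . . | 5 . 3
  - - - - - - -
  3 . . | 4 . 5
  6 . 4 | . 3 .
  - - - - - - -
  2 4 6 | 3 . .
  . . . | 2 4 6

Step 1. [r3c2∈{2}] r3c2 has the single candidate 2. So r3c2=2.
Step 2. [r6c3∈{1,5}] in col 3, 5 fits only at r6c3, so r6c3=5.
Step 3. [r2c5∈{1,2}] r2c5 is the only open cell in row 2 admitting 1 ⇒ r2c5=1.
Step 4. [r4c4∈{1}] only 1 remains possible at r4c4. So r4c4=1.
Step 5. [r6c2∈{3}] r6c2 has the single candidate 3. So r6c2=3.
Step 6. [r5c6∈{1}] only 1 remains possible at r5c6. So r5c6=1.
Step 7. [r5c5∈{5}] only 5 remains possible at r5c5, so r5c5=5.
Step 8. [r2c2∈{6}] r2c2 is down to just 6 ⇒ r2c2=6.
Step 9. [r4c2∈{5}] only 5 remains possible at r4c2, so r4c2=5.
Step 10. [r4c6∈{2}] only 2 remains possible at r4c6, so r4c6=2.
Step 11. [r3c5∈{6}] r3c5 has the single candidate 6 ⇒ r3c5=6.
Step 12. [r1c5∈{2}] r1c5 is down to just 2 ⇒ r1c5=2.
Step 13. [r6c1∈{1}] r6c1 has the single candidate 1 ⇒ r6c1=1.
Step 14. [r1c1∈{5}] nothing but 5 survives at r1c1, so r1c1=5.
Step 15. [r2c3∈{2}] only 2 remains possible at r2c3. So r2c3=2.
Step 16. [r3c3∈{1}] r3c3 has the single candidate 1 ⇒ r3c3=1.

Answer: 5 1 3 6 2 4 / 4 6 2 5 1 3 / 3 2 1 4 6 5 / 6 5 4 1 3 2 / 2 4 6 3 5 1 / 1 3 5 2 4 6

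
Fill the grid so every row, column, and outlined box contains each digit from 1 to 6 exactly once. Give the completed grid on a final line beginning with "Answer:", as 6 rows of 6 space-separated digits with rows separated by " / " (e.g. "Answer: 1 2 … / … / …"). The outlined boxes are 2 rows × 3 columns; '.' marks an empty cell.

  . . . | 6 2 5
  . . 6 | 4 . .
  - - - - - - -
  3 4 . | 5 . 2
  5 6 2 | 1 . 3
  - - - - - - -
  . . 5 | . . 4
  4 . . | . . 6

Step 1. [r1c1∈{1}] only 1 remains possible at r1c1. So r1c1=1.
Step 2. [r2c5∈{1,3}] r2c5 is the only open cell in box 2 admitting 3. So r2c5=3.
Step 3. [r1c2∈{3}] r1c2 is down to just 3 ⇒ r1c2=3.
Step 4. [r5c4∈{2,3}] r5c4 is the only open cell in row 5 admitting 3, so r5c4=3.
Step 5. [r5c5∈{1}] nothing but 1 survives at r5c5, so r5c5=1.
Step 6. [r5c2∈{2}] only 2 remains possible at r5c2, so r5c2=2.
Step 7. [r3c3∈{1}] r3c3's peers cover all but 1 ⇒ r3c3=1.
Step 8. [r2c1∈{2}] r2c1 is down to just 2, so r2c1=2.
Step 9. [r6c2∈{1}] nothing but 1 survives at r6c2 ⇒ r6c2=1.
Step 10. [r4c5∈{4}] r4c5 is down to just 4. So r4c5=4.
Step 11. [r2c6∈{1}] nothing but 1 survives at r2c6 ⇒ r2c6=1.
Step 12. [r3c5∈{6}] r3c5 is down to just 6. So r3c5=6.
Step 13. [r6c4∈{2}] r6c4's peers cover all but 2 ⇒ r6c4=2.
Step 14. [r5c1∈{6}] only 6 remains possible at r5c1. So r5c1=6.
Step 15. [r6c3∈{3}] r6c3's peers cover all but 3, so r6c3=3.
Step 16. [r1c3∈{4}] r1c3 is down to just 4, so r1c3=4.
Step 17. [r6c5∈{5}] r6c5 is down to just 5, so r6c5=5.
Step 18. [r2c2∈{5}] only 5 remains possible at r2c2 ⇒ r2c2=5.

Answer: 1 3 4 6 2 5 / 2 5 6 4 3 1 / 3 4 1 5 6 2 / 5 6 2 1 4 3 / 6 2 5 3 1 4 / 4 1 3 2 5 6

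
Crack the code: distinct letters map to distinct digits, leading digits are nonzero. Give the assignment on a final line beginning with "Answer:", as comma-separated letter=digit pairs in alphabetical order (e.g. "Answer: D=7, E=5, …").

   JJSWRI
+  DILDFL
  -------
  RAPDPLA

Step 1. [col 1: I + L ≡ A (mod 10)] column 1 (I + L ≡ A (mod 10), carry-in 0) doesn't pin L yet; pick L=7 and continue ⇒ L=7.
Step 2. [R] adding two 6-digit numbers gives at most 6+1 digits, and here it does — R is that final carry and must be 1, so R=1.
Step 3. [col 1: I + L ≡ A (mod 10)] A=0 is one option consistent with column 1 (I + L ≡ A (mod 10), carry-in 0) — take it. So A=0.
Step 4. [col 1: I + L ≡ A (mod 10)] column 1 reads I+L+carry(0)=A with L=7, A=0; with digits 0,1,7 already taken and all letters distinct, the only value for I is 3, so I=3.
Step 5. [col 2: R + F ≡ L (mod 10)] column 2: given R=1, L=7, carry-in 1, and digits 0,1,3,7 already taken and all letters distinct, R+F≡L (mod 10) forces F=5 ⇒ F=5.
Step 6. [col 3: W + D ≡ P (mod 10)] several values work for W in column 3 (W + D ≡ P (mod 10), carry-in 0); try W=2 ⇒ W=2.
Step 7. [col 3: W + D ≡ P (mod 10)] P=8 is one option consistent with column 3 (W + D ≡ P (mod 10), carry-in 0) — take it. So P=8.
Step 8. [col 3: W + D ≡ P (mod 10)] in column 3 we have W+D≡P with carry-in 0; given W=2, P=8 and digits 0,1,2,3,5,7,8 already taken and all letters distinct, that pins D to 6. So D=6.
Step 9. [col 4: S + L ≡ D (mod 10)] column 4: given L=7, D=6, carry-in 0, and digits 0,1,2,3,5,6,7,8 already taken and all letters distinct, S+L≡D (mod 10) forces S=9. So S=9.
Step 10. [col 5: J + I ≡ P (mod 10)] column 5 reads J+I+carry(1)=P with I=3, P=8; with digits 0,1,2,3,5,6,7,8,9 already taken and all letters distinct, the only value for J is 4, so J=4.

Answer: A=0, D=6, F=5, I=3, J=4, L=7, P=8, R=1, S=9, W=2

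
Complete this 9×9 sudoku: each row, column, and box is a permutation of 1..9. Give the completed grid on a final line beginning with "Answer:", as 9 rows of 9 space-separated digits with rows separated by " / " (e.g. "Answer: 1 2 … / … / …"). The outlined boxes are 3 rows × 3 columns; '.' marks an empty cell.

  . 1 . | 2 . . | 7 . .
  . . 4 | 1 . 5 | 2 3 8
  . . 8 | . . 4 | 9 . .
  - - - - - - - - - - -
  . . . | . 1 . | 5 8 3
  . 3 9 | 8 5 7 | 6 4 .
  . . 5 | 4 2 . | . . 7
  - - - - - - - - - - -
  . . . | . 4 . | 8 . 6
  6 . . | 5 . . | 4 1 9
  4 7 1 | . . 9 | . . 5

Step 1. [r4c6∈{6}] nothing but 6 survives at r4c6 ⇒ r4c6=6.
Step 2. [r9c5∈{3,6,8}] across row 9, 8 lands solely at r9c5. So r9c5=8.
Step 3. [r1c3∈{3,6}] col 3 places 6 nowhere but r1c3. So r1c3=6.
Step 4. [r2c5∈{6,7,9}] row 2 places 6 nowhere but r2c5, so r2c5=6.
Step 5. [r6c6∈{3}] only 3 remains possible at r6c6. So r6c6=3.
Step 6. [r8c6∈{2}] only 2 remains possible at r8c6. So r8c6=2.
Step 7. [r8c5∈{3,7}] across row 8, 7 lands solely at r8c5, so r8c5=7.
Step 8. [r7c4∈{3}] only 3 remains possible at r7c4, so r7c4=3.
Step 9. [r7c3∈{2}] r7c3 is down to just 2 ⇒ r7c3=2.
Step 10. [r2c1∈{7,9}] row 2 places 7 nowhere but r2c1 ⇒ r2c1=7.
Step 11. [r4c1∈{2}] r4c1 is down to just 2 ⇒ r4c1=2.
Step 12. [r3c5∈{3}] r3c5 has the single candidate 3 ⇒ r3c5=3.
Step 13. [r3c1∈{5}] r3c1 is down to just 5. So r3c1=5.
Step 14. [r2c2∈{9}] r2c2 has the single candidate 9. So r2c2=9.
Step 15. [r6c7∈{1}] r6c7 has the single candidate 1 ⇒ r6c7=1.
Step 16. [r6c2∈{6,8}] r6c2 is the only open cell in row 6 admitting 6. So r6c2=6.
Step 17. [r7c2∈{5}] only 5 remains possible at r7c2, so r7c2=5.
Step 18. [r7c8∈{7}] r7c8's peers cover all but 7. So r7c8=7.
Step 19. [r4c3∈{7}] nothing but 7 survives at r4c3 ⇒ r4c3=7.
Step 20. [r4c4∈{9}] only 9 remains possible at r4c4. So r4c4=9.
Step 21. [r6c8∈{9}] r6c8 is down to just 9. So r6c8=9.
Step 22. [r1c1∈{3}] r1c1's peers cover all but 3, so r1c1=3.
Step 23. [r3c2∈{2}] nothing but 2 survives at r3c2. So r3c2=2.
Step 24. [r4c2∈{4}] r4c2's peers cover all but 4, so r4c2=4.
Step 25. [r7c6∈{1}] r7c6 is down to just 1, so r7c6=1.
Step 26. [r5c1∈{1}] nothing but 1 survives at r5c1, so r5c1=1.
Step 27. [r8c2∈{8}] r8c2 is down to just 8 ⇒ r8c2=8.
Step 28. [r3c9∈{1}] r3c9 has the single candidate 1. So r3c9=1.
Step 29. [r7c1∈{9}] r7c1's peers cover all but 9 ⇒ r7c1=9.
Step 30. [r9c8∈{2}] r9c8 has the single candidate 2 ⇒ r9c8=2.
Step 31. [r3c4∈{7}] r3c4 has the single candidate 7, so r3c4=7.
Step 32. [r5c9∈{2}] only 2 remains possible at r5c9, so r5c9=2.
Step 33. [r1c5∈{9}] r1c5 is down to just 9 ⇒ r1c5=9.
Step 34. [r6c1∈{8}] r6c1 is down to just 8 ⇒ r6c1=8.
Step 35. [r9c4∈{6}] r9c4 has the single candidate 6 ⇒ r9c4=6.
Step 36. [r1c9∈{4}] r1c9 is down to just 4 ⇒ r1c9=4.
Step 37. [r3c8∈{6}] r3c8 is down to just 6 ⇒ r3c8=6.
Step 38. [r9c7∈{3}] only 3 remains possible at r9c7, so r9c7=3.
Step 39. [r1c8∈{5}] r1c8 has the single candidate 5 ⇒ r1c8=5.
Step 40. [r8c3∈{3}] only 3 remains possible at r8c3 ⇒ r8c3=3.
Step 41. [r1c6∈{8}] only 8 remains possible at r1c6 ⇒ r1c6=8.

Answer: 3 1 6 2 9 8 7 5 4 / 7 9 4 1 6 5 2 3 8 / 5 2 8 7 3 4 9 6 1 / 2 4 7 9 1 6 5 8 3 / 1 3 9 8 5 7 6 4 2 / 8 6 5 4 2 3 1 9 7 / 9 5 2 3 4 1 8 7 6 / 6 8 3 5 7 2 4 1 9 / 4 7 1 6 8 9 3 2 5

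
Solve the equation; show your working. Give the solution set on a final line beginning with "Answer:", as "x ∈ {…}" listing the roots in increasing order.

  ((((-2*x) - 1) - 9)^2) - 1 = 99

Step 1. [((((-2*x) - 1) - 9)^2) - 1 = 99] the outer -1 inverts by adding 1. So sub: (((-2*x) - 1) - 9)^2 = 100.
Step 2. [(((-2*x) - 1) - 9)^2 = 100] 100 ≥ 0, LHS is (·)² — take ±√ ⇒ sqrt: ((-2*x) - 1) - 9 = 10 or -10.
Step 3. [((-2*x) - 1) - 9 = 10 or -10] add 9: x sits inside (… - 9). So sub: (-2*x) - 1 = 19 or -1.
Step 4. [(-2*x) - 1 = 19 or -1] 1 comes off first (add 1) ⇒ sub: -2*x = 20 or 0.
Step 5. [-2*x = 20 or 0] -2·(inner) — divide through by -2. So div: x = -10 or 0.

Answer: x ∈ {-10, 0}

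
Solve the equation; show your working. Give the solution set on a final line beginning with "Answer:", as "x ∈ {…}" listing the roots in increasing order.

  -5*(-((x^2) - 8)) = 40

Step 1. [-5*(-((x^2) - 8)) = 40] -5·(inner) — divide through by -5. So div: -((x^2) - 8) = -8.
Step 2. [-((x^2) - 8) = -8] leading − — multiply by −1 ⇒ neg: (x^2) - 8 = 8.
Step 3. [(x^2) - 8 = 8] -8 is outermost — add 8 both sides, so sub: x^2 = 16.
Step 4. [x^2 = 16] √ both sides: 16 ≥ 0 gives two branches, so sqrt: x = 4 or -4.

Answer: x ∈ {-4, 4}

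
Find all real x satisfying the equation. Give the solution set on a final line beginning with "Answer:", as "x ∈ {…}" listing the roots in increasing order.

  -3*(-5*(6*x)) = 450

Step 1. [-3*(-5*(6*x)) = 450] leading coefficient -3: divide by -3 ⇒ div: -5*(6*x) = -150.
Step 2. [-5*(6*x) = -150] LHS = -5·(…); ÷-5 both sides, so div: 6*x = 30.
Step 3. [6*x = 30] 6·(inner) — divide through by 6 ⇒ div: x = 5.

Answer: x ∈ {5}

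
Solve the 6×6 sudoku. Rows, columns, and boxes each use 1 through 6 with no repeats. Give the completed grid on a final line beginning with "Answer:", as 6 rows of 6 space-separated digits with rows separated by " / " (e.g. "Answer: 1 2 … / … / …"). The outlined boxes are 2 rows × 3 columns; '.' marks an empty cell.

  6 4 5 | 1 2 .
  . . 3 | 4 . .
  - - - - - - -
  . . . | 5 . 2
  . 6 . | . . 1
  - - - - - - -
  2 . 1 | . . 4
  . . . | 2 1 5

Step 1. [r3c3∈{4}] r3c3's peers cover all but 4 ⇒ r3c3=4.
Step 2. [r4c4∈{3}] r4c4's peers cover all but 3 ⇒ r4c4=3.
Step 3. [r6c2∈{3}] r6c2 is down to just 3. So r6c2=3.
Step 4. [r3c5∈{6}] only 6 remains possible at r3c5 ⇒ r3c5=6.
Step 5. [r3c2∈{1}] r3c2 has the single candidate 1, so r3c2=1.
Step 6. [r6c3∈{6}] nothing but 6 survives at r6c3. So r6c3=6.
Step 7. [r2c6∈{6}] r2c6 has the single candidate 6, so r2c6=6.
Step 8. [r4c5∈{4}] nothing but 4 survives at r4c5, so r4c5=4.
Step 9. [r2c2∈{2}] only 2 remains possible at r2c2 ⇒ r2c2=2.
Step 10. [r3c1∈{3}] only 3 remains possible at r3c1 ⇒ r3c1=3.
Step 11. [r5c5∈{3}] r5c5 is down to just 3. So r5c5=3.
Step 12. [r4c1∈{5}] only 5 remains possible at r4c1, so r4c1=5.
Step 13. [r5c2∈{5}] r5c2 has the single candidate 5. So r5c2=5.
Step 14. [r6c1∈{4}] r6c1's peers cover all but 4, so r6c1=4.
Step 15. [r2c5∈{5}] r2c5 has the single candidate 5, so r2c5=5.
Step 16. [r1c6∈{3}] r1c6 has the single candidate 3, so r1c6=3.
Step 17. [r2c1∈{1}] r2c1 is down to just 1 ⇒ r2c1=1.
Step 18. [r5c4∈{6}] r5c4's peers cover all but 6, so r5c4=6.
Step 19. [r4c3∈{2}] only 2 remains possible at r4c3. So r4c3=2.

Answer: 6 4 5 1 2 3 / 1 2 3 4 5 6 / 3 1 4 5 6 2 / 5 6 2 3 4 1 / 2 5 1 6 3 4 / 4 3 6 2 1 5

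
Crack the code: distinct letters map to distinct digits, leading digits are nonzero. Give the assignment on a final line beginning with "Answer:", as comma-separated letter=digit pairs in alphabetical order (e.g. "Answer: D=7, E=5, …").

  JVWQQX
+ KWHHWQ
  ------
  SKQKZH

Step 1. [col 1: X + Q ≡ H (mod 10)] several values work for X in column 1 (X + Q ≡ H (mod 10), carry-in 0); try X=6 ⇒ X=6.
Step 2. [col 1: X + Q ≡ H (mod 10)] several values work for Q in column 1 (X + Q ≡ H (mod 10), carry-in 0); try Q=5 ⇒ Q=5.
Step 3. [col 1: X + Q ≡ H (mod 10)] column 1 reads X+Q+carry(0)=H with X=6, Q=5; with digits 5,6 already taken and all letters distinct, the only value for H is 1 ⇒ H=1.
Step 4. [col 2: Q + W ≡ Z (mod 10)] W=4 is one option consistent with column 2 (Q + W ≡ Z (mod 10), carry-in 1) — take it. So W=4.
Step 5. [col 2: Q + W ≡ Z (mod 10)] from column 2 (Q=5, W=4, carry-in 1, digits 1,4,5,6 already taken and all letters distinct): Z must equal 0, so Z=0.
Step 6. [col 3: Q + H ≡ K (mod 10)] from column 3 (Q=5, H=1, carry-in 1, digits 0,1,4,5,6 already taken and all letters distinct): K must equal 7, so K=7.
Step 7. [col 5: V + W ≡ K (mod 10)] column 5 reads V+W+carry(0)=K with W=4, K=7; with digits 0,1,4,5,6,7 already taken and all letters distinct, the only value for V is 3 ⇒ V=3.
Step 8. [col 6: J + K ≡ S (mod 10)] column 6 reads J+K+carry(0)=S with K=7; with digits 0,1,3,4,5,6,7 already taken and all letters distinct, the only value for J is 2. So J=2.
Step 9. [col 6: J + K ≡ S (mod 10)] column 6: given J=2, K=7, carry-in 0, and digits 0,1,2,3,4,5,6,7 already taken and all letters distinct, J+K≡S (mod 10) forces S=9. So S=9.

Answer: H=1, J=2, K=7, Q=5, S=9, V=3, W=4, X=6, Z=0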